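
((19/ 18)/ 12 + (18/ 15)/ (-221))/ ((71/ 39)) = 0.05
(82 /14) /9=0.65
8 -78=-70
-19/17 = -1.12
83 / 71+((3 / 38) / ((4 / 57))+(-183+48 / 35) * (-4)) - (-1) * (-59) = 13315789 / 19880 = 669.81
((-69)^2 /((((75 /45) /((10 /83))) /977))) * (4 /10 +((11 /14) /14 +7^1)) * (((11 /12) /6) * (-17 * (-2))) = 13023209.91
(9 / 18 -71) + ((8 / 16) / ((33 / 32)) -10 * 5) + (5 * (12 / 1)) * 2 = -1 / 66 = -0.02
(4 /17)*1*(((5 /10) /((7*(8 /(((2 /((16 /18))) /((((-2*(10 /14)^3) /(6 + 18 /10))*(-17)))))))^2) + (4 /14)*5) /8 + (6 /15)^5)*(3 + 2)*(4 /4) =9780387951207 /44020480000000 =0.22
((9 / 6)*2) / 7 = 3 / 7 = 0.43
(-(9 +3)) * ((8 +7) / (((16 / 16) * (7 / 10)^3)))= -180000 / 343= -524.78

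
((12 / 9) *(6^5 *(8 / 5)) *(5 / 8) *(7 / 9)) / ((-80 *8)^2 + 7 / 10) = 80640 / 4096007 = 0.02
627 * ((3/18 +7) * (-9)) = -40441.50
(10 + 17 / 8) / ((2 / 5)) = 485 / 16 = 30.31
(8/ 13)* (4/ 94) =16/ 611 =0.03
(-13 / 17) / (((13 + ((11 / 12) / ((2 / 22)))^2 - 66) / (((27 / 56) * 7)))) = -6318 / 119153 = -0.05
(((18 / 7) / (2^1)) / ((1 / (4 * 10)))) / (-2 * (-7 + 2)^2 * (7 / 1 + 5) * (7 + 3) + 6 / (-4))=-240 / 28007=-0.01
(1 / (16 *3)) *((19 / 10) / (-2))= -19 / 960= -0.02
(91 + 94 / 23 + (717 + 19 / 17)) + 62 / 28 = 4463603 / 5474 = 815.42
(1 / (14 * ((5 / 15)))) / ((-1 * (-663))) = 1 / 3094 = 0.00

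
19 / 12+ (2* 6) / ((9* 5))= 1.85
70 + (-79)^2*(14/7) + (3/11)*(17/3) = 138089/11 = 12553.55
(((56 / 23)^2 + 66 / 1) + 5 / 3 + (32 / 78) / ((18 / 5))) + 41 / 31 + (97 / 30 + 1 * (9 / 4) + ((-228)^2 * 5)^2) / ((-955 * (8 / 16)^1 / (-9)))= 69996513698232389563 / 54970267950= 1273352237.65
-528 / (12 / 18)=-792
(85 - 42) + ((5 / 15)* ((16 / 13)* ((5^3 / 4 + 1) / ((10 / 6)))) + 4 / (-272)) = 225083 / 4420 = 50.92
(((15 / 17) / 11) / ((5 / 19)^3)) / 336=6859 / 523600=0.01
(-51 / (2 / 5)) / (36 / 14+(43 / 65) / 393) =-45597825 / 920222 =-49.55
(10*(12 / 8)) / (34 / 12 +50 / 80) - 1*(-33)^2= -90027 / 83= -1084.66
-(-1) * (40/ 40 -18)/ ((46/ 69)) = -51/ 2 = -25.50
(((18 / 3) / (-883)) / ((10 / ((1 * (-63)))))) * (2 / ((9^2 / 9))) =42 / 4415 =0.01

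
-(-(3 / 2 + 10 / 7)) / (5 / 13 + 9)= 533 / 1708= 0.31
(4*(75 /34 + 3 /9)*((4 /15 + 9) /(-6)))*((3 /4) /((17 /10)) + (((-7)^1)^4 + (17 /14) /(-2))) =-5877404971 /156060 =-37661.19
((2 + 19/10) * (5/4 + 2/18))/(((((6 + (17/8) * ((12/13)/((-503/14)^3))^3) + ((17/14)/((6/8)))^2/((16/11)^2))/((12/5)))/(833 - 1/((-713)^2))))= 17238282063562346638825362720130412305964544/11758637217694210244618582732464424401475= 1466.01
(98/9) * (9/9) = 98/9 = 10.89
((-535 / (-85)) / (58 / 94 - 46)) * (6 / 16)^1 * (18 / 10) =-5029 / 53720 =-0.09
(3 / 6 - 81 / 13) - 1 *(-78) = 1879 / 26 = 72.27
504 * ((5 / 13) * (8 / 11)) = 20160 / 143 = 140.98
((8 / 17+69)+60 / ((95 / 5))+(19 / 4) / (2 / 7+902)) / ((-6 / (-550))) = 162995562125 / 24480816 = 6658.09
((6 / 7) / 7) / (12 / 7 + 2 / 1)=3 / 91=0.03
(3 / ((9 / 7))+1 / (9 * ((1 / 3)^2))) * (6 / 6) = 10 / 3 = 3.33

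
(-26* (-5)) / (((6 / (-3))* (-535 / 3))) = 39 / 107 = 0.36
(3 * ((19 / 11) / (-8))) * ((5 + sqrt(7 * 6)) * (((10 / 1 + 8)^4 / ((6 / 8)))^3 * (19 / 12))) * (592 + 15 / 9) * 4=-73459192612891557888 * sqrt(42) / 11 - 367295963064457789440 / 11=-76669631118455104670.10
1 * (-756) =-756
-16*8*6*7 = -5376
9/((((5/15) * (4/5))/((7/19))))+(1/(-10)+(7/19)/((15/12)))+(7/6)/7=14587/1140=12.80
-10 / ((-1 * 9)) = 10 / 9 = 1.11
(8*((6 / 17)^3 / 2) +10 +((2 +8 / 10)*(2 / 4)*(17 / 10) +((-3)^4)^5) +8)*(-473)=-405138024562408181 / 245650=-1649249031395.92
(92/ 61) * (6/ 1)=552/ 61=9.05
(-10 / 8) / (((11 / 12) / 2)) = -30 / 11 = -2.73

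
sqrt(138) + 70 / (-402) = -35 / 201 + sqrt(138) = 11.57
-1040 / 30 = -104 / 3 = -34.67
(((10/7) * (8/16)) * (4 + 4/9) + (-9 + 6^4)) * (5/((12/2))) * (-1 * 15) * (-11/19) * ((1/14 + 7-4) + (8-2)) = 2838738925/33516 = 84698.02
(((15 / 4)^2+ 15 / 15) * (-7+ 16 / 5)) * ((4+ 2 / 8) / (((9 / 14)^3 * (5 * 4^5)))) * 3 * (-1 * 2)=26700149 / 24883200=1.07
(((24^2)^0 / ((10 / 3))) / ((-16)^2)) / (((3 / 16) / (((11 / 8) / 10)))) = 11 / 12800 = 0.00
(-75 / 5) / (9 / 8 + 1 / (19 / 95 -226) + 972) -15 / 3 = -8816321 / 1757845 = -5.02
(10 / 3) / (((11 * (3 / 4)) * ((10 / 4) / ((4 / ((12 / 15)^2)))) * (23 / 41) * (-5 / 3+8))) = 4100 / 14421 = 0.28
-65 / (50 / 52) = -338 / 5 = -67.60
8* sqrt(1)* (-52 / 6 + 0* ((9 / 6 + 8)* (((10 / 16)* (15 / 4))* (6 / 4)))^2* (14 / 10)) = -208 / 3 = -69.33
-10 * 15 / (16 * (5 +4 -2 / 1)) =-75 / 56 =-1.34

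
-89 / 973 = -0.09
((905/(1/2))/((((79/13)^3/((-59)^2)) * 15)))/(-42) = -1384244017/31061457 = -44.56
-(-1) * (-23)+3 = -20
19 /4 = 4.75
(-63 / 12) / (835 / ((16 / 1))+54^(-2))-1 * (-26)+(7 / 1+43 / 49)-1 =977645745 / 29827231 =32.78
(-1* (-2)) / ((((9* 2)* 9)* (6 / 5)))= 5 / 486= 0.01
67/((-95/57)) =-201/5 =-40.20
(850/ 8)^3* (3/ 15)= 15353125/ 64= 239892.58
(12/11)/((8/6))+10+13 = 262/11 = 23.82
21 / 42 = 1 / 2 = 0.50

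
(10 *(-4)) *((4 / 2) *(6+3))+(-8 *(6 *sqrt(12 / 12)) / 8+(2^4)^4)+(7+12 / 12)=64818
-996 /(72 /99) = -1369.50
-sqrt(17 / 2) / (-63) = sqrt(34) / 126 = 0.05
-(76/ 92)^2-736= -389705/ 529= -736.68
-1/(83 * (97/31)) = -31/8051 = -0.00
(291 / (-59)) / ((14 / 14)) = -291 / 59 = -4.93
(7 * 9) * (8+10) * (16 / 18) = 1008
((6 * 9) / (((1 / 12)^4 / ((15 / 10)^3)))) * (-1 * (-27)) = 102036672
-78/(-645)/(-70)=-13/7525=-0.00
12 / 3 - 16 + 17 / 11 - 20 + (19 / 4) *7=123 / 44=2.80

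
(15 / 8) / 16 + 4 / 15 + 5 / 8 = 1937 / 1920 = 1.01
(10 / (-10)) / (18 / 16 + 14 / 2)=-8 / 65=-0.12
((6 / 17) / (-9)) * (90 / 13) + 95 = 94.73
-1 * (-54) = 54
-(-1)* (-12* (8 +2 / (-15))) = -472 / 5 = -94.40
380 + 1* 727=1107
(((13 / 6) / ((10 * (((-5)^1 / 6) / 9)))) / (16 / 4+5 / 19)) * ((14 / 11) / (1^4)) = -1729 / 2475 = -0.70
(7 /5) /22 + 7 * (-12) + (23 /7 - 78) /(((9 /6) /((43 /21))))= -9019333 /48510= -185.93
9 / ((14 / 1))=9 / 14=0.64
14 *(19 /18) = 133 /9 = 14.78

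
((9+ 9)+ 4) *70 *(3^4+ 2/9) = 1125740/9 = 125082.22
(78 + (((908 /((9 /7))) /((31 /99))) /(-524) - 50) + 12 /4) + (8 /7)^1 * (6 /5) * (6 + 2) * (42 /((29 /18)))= 184137532 /588845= 312.71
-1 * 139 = -139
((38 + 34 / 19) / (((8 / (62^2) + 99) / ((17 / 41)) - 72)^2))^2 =40712973936473900362896 / 19891397227674650108740165081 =0.00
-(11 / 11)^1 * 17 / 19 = -17 / 19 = -0.89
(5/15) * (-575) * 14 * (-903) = 2423050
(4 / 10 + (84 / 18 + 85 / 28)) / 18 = 3403 / 7560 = 0.45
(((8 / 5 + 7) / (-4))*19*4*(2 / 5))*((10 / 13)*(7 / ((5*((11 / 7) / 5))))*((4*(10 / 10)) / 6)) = -149.31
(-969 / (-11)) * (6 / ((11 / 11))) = 5814 / 11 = 528.55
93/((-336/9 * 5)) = -0.50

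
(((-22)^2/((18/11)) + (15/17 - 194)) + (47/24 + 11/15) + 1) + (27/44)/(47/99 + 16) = 1061945653/9981720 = 106.39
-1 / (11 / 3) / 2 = -3 / 22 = -0.14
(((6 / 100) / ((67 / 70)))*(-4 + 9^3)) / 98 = 435 / 938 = 0.46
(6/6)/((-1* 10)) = -0.10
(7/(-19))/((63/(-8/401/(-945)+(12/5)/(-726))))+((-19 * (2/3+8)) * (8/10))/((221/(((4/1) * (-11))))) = 3495932070674/133292766915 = 26.23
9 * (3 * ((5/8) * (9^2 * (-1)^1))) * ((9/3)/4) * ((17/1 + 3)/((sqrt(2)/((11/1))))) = -1804275 * sqrt(2)/16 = -159476.89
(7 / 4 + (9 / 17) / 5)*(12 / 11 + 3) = 5679 / 748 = 7.59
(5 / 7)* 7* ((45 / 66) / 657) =25 / 4818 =0.01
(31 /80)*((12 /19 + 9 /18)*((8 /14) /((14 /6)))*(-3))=-11997 /37240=-0.32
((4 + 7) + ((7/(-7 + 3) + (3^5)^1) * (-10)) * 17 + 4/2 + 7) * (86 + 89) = -7173687.50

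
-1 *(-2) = 2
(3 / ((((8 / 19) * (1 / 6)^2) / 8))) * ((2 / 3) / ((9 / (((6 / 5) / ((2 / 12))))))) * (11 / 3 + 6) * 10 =105792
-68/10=-34/5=-6.80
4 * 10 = 40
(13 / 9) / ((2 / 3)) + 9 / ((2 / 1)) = 20 / 3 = 6.67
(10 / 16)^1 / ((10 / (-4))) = -1 / 4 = -0.25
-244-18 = -262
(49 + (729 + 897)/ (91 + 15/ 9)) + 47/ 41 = 385783/ 5699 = 67.69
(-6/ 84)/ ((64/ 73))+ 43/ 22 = 1.87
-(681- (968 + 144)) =431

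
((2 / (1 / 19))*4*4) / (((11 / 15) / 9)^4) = 201947580000 / 14641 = 13793291.44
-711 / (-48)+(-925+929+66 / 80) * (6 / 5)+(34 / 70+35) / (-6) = 41127 / 2800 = 14.69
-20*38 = -760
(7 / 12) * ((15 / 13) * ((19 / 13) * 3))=1995 / 676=2.95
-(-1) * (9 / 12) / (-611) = -3 / 2444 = -0.00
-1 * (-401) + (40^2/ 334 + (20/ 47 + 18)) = 3329671/ 7849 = 424.22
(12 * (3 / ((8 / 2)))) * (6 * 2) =108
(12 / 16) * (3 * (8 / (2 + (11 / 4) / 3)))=216 / 35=6.17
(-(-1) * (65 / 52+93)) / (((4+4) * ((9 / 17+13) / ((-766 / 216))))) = -2454647 / 794880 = -3.09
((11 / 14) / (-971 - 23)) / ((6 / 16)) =-22 / 10437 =-0.00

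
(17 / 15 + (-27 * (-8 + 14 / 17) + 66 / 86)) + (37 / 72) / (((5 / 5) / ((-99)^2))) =458976521 / 87720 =5232.29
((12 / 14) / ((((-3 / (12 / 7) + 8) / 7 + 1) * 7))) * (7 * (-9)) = -216 / 53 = -4.08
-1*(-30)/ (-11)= -30/ 11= -2.73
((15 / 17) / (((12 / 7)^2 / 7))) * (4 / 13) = 1715 / 2652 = 0.65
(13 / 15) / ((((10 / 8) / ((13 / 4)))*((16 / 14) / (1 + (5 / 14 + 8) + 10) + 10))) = 45799 / 204450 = 0.22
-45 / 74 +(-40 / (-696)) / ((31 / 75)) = -31205 / 66526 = -0.47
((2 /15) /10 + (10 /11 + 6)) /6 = 1.15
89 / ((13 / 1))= 6.85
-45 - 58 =-103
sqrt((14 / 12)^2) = 7 / 6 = 1.17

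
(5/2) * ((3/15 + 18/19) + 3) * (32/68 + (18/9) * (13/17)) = 394/19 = 20.74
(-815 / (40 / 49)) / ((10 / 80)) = -7987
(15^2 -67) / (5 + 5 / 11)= 869 / 30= 28.97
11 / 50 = 0.22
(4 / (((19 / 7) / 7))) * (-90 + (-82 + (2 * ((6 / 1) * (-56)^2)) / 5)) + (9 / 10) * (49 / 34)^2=75868.31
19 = 19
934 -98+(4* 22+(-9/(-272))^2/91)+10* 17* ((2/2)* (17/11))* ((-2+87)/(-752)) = 3112824581429/3480725248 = 894.30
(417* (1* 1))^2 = 173889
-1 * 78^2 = -6084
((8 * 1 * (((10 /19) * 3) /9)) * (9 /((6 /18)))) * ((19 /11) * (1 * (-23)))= -1505.45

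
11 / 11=1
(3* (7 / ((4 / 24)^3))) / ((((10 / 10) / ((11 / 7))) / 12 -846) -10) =-598752 / 112985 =-5.30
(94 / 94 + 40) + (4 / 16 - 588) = -2187 / 4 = -546.75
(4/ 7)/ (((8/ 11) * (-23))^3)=-0.00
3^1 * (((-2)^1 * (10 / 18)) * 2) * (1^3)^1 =-20 / 3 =-6.67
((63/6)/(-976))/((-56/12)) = 9/3904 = 0.00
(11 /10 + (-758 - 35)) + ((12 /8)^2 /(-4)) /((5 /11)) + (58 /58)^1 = -63371 /80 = -792.14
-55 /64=-0.86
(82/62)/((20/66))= 1353/310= 4.36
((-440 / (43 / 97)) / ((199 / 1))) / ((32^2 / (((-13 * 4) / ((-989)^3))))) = -69355 / 264886841652256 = -0.00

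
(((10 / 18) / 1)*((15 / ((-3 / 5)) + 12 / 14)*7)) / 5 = -169 / 9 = -18.78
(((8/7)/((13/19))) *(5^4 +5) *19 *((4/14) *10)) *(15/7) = 77976000/637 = 122411.30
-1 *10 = -10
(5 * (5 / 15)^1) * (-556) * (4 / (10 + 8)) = -5560 / 27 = -205.93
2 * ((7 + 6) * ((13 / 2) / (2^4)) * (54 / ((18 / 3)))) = 1521 / 16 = 95.06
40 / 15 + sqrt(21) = 8 / 3 + sqrt(21) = 7.25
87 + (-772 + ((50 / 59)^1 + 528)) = -9213 / 59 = -156.15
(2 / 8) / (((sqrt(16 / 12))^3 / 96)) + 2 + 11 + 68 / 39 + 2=9* sqrt(3) + 653 / 39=32.33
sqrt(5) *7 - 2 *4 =-8 + 7 *sqrt(5) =7.65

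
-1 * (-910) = 910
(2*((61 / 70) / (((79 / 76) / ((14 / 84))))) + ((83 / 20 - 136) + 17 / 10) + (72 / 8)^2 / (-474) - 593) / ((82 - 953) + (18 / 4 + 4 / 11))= 52779133 / 63224490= 0.83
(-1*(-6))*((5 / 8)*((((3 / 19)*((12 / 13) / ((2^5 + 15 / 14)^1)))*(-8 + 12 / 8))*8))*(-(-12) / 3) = -30240 / 8797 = -3.44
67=67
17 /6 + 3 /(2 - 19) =271 /102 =2.66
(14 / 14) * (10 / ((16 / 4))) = 2.50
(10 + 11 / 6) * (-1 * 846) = -10011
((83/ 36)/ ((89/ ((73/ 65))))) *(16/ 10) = 12118/ 260325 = 0.05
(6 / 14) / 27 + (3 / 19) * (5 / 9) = 0.10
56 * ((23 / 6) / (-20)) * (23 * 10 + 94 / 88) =-545629 / 220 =-2480.13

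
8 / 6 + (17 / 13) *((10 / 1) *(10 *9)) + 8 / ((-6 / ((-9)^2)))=41740 / 39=1070.26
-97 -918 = -1015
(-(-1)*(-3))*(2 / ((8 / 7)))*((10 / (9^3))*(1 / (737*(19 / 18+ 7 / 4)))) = -70 / 2009799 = -0.00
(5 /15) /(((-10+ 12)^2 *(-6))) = -1 /72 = -0.01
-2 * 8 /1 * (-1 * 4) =64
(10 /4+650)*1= 1305 /2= 652.50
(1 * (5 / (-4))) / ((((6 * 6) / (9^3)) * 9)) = -45 / 16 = -2.81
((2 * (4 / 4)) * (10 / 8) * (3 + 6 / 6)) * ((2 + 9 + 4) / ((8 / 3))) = 225 / 4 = 56.25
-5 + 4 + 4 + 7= 10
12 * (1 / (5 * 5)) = 12 / 25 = 0.48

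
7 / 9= 0.78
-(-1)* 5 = 5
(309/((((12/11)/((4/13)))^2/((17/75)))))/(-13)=-211871/494325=-0.43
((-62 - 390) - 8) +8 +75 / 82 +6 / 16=-147833 / 328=-450.71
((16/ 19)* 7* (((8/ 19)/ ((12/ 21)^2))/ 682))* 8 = 10976/ 123101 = 0.09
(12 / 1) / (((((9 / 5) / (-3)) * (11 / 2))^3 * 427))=-4000 / 5115033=-0.00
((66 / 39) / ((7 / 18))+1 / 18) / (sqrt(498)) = 7219 * sqrt(498) / 815724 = 0.20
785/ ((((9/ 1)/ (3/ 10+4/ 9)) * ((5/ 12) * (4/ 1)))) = 10519/ 270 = 38.96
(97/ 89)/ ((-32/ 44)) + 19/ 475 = -25963/ 17800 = -1.46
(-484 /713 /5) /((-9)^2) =-484 /288765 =-0.00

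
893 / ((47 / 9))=171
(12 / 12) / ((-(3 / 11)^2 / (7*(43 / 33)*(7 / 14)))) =-3311 / 54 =-61.31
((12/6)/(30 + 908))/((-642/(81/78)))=-9/2609516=-0.00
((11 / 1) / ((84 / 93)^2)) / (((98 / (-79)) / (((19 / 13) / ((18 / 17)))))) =-269740207 / 17978688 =-15.00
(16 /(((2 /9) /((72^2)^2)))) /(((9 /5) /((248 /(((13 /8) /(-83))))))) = -177014864609280 /13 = -13616528046867.69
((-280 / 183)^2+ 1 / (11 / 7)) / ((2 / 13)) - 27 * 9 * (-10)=1804580639 / 736758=2449.35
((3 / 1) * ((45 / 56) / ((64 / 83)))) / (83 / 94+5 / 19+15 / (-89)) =890539785 / 278464256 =3.20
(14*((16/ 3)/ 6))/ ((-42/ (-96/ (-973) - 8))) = 61504/ 26271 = 2.34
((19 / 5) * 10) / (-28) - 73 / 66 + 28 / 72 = -2875 / 1386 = -2.07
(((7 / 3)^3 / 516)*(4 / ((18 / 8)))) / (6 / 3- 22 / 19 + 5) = 0.01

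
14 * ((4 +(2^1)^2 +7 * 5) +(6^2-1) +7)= 1190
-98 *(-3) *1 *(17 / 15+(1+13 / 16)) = 34643 / 40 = 866.08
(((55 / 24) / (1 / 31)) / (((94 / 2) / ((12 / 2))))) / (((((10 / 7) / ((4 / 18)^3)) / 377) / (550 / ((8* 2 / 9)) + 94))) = 2903974073 / 274104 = 10594.42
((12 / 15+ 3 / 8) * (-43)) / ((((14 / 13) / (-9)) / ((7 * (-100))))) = -1182285 / 4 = -295571.25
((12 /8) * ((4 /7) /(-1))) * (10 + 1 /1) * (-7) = 66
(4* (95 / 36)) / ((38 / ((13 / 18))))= 65 / 324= 0.20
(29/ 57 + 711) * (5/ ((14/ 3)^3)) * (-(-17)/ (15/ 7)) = 517089/ 1862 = 277.71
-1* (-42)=42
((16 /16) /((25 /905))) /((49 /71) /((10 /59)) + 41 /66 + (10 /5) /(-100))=4240830 /547447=7.75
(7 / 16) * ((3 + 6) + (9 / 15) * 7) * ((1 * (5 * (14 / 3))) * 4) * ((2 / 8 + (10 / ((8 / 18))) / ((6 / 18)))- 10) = 124509 / 4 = 31127.25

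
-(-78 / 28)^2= -1521 / 196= -7.76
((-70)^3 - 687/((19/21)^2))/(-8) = 124125967/2888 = 42979.91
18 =18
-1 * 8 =-8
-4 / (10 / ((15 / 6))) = -1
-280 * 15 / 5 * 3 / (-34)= 1260 / 17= 74.12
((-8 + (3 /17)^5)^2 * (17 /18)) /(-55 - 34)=-129018089283769 /189977778148194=-0.68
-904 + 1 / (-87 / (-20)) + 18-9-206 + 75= -89242 / 87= -1025.77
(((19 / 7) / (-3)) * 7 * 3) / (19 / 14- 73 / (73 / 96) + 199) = -266 / 1461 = -0.18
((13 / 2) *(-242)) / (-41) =1573 / 41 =38.37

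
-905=-905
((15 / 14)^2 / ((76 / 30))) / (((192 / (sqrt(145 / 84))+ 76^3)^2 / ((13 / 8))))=43398506866674375 / 11357133284246748620036767744 - 6889910625 * sqrt(3045) / 149435964266404587105746944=0.00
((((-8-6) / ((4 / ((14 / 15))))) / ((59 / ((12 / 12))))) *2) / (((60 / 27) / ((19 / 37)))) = -2793 / 109150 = -0.03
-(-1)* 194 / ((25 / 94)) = 18236 / 25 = 729.44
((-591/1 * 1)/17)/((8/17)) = -591/8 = -73.88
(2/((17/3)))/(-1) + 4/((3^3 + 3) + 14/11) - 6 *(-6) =52303/1462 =35.77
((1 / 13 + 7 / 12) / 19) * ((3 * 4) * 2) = 0.83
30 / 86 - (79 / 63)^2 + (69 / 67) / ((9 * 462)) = -307750165 / 251563158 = -1.22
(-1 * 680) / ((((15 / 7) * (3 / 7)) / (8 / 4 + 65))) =-49609.78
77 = 77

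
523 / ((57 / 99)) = 17259 / 19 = 908.37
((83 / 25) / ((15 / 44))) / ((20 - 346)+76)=-0.04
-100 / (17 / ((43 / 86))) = -50 / 17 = -2.94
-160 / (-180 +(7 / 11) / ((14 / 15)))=704 / 789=0.89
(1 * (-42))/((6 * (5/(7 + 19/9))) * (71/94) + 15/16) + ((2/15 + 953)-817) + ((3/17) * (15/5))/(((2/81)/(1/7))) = 3189700637/25129230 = 126.93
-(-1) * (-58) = -58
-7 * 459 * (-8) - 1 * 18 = 25686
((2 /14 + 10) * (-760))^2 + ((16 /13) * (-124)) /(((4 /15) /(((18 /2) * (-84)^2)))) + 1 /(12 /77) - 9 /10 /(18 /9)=441025390823 /19110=23078251.74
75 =75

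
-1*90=-90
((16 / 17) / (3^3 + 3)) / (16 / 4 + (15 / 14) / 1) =112 / 18105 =0.01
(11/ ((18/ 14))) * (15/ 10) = 77/ 6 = 12.83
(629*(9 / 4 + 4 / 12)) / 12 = 19499 / 144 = 135.41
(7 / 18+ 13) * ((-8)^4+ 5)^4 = 7574144917245849 / 2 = 3787072458622924.50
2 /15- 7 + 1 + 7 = 17 /15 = 1.13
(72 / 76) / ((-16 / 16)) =-0.95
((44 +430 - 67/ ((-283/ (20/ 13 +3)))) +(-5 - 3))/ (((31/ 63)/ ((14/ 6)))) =252599949/ 114049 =2214.84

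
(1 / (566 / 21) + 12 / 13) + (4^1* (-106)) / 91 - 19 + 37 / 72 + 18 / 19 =-748213565 / 35230104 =-21.24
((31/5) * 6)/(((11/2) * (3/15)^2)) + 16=2036/11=185.09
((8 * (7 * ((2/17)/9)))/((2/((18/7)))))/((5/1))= 16/85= 0.19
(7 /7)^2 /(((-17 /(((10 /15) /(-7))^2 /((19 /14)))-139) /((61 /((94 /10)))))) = -2440 /1008667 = -0.00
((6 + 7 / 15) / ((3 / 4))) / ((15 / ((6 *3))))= 776 / 75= 10.35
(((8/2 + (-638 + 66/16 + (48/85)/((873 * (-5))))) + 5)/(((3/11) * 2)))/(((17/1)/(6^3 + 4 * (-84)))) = 6800765983/840990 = 8086.62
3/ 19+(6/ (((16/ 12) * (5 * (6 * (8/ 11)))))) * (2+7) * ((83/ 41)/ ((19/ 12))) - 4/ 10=66409/ 31160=2.13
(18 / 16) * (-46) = -207 / 4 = -51.75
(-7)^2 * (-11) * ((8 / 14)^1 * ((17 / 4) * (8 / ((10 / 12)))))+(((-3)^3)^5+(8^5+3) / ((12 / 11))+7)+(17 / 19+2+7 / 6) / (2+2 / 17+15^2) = -63080346111151 / 4401540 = -14331426.30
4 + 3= 7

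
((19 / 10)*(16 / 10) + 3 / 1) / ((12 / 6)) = 151 / 50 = 3.02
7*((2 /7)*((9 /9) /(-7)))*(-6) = 12 /7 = 1.71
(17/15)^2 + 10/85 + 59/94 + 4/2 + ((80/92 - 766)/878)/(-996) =2429026439569/602642474100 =4.03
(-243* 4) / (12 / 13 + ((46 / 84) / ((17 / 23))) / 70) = -631547280 / 606637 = -1041.06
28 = 28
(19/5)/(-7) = -19/35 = -0.54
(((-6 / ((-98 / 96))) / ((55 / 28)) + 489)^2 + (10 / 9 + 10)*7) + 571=323774684776 / 1334025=242705.11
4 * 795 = 3180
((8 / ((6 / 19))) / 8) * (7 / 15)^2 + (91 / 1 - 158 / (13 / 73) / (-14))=19049521 / 122850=155.06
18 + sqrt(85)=27.22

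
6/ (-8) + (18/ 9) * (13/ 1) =101/ 4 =25.25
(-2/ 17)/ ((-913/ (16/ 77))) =32/ 1195117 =0.00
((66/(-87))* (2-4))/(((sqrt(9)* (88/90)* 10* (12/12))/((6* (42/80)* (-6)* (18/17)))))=-5103/4930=-1.04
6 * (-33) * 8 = -1584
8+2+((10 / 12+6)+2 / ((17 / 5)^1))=1777 / 102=17.42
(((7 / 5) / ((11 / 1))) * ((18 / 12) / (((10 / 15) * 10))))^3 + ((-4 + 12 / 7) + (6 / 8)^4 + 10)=8.03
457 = 457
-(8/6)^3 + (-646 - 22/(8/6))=-35903/54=-664.87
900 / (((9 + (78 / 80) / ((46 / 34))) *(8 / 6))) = 207000 / 2981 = 69.44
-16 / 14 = -8 / 7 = -1.14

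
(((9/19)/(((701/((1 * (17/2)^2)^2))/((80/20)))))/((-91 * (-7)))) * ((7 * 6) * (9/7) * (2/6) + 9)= 20295603/33936812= 0.60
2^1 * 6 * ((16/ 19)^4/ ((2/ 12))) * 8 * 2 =75497472/ 130321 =579.32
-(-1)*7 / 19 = 7 / 19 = 0.37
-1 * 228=-228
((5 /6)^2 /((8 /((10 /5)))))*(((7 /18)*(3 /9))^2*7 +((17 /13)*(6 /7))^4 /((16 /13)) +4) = 2076605377375 /2214992340288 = 0.94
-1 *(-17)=17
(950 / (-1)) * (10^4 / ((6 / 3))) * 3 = -14250000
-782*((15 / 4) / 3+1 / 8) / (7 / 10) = -21505 / 14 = -1536.07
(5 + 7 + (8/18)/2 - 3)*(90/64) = 415/32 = 12.97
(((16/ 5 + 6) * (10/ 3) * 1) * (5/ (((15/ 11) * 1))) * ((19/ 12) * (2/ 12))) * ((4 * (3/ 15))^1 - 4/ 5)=0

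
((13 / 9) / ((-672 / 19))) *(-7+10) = -247 / 2016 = -0.12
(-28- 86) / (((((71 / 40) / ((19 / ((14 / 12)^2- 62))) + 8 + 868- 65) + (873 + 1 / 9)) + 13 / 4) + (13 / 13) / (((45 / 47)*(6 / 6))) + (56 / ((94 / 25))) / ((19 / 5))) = -146594880 / 2168909801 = -0.07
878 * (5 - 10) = -4390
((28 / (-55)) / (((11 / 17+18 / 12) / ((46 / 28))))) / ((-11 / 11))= 1564 / 4015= 0.39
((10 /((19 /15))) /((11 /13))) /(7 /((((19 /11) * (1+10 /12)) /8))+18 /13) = 845 /1727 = 0.49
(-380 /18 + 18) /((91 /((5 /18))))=-10 /1053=-0.01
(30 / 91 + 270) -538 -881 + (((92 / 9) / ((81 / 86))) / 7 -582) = -16386869 / 9477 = -1729.12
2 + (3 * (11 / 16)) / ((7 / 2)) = 145 / 56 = 2.59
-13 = -13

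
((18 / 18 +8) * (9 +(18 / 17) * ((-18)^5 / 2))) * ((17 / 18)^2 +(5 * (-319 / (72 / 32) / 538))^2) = -116427951898679 / 4920548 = -23661582.39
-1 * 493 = -493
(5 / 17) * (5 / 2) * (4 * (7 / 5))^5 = 8605184 / 2125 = 4049.50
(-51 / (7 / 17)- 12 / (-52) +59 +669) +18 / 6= 55271 / 91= 607.37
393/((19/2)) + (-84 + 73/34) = -40.48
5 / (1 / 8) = 40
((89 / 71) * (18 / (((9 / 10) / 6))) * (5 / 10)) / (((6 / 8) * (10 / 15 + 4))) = 10680 / 497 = 21.49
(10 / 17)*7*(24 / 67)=1680 / 1139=1.47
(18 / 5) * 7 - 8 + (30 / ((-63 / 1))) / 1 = 16.72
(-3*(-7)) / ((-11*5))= -21 / 55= -0.38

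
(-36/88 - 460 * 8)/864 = -80969/19008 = -4.26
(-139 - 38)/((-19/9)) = 1593/19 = 83.84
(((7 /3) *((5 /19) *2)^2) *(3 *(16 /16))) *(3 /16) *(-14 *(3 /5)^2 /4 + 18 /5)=2457 /2888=0.85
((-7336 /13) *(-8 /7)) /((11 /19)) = 159296 /143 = 1113.96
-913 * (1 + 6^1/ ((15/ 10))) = -4565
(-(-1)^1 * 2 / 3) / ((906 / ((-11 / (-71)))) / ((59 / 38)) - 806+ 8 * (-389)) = -649 / 147591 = -0.00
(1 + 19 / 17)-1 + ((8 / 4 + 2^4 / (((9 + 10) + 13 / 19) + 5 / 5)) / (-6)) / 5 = 20548 / 20043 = 1.03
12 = 12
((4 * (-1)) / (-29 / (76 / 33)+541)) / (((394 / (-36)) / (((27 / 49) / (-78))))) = -24624 / 5039512751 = -0.00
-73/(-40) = 73/40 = 1.82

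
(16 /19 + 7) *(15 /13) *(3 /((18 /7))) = 5215 /494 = 10.56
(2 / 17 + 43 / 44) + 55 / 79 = 1.79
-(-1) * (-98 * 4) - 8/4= -394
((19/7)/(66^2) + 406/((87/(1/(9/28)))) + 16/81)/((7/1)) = 4038667/1920996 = 2.10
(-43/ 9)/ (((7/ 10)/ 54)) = -2580/ 7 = -368.57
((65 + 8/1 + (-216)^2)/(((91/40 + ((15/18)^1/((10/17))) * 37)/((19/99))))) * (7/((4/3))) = 62149570/72193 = 860.88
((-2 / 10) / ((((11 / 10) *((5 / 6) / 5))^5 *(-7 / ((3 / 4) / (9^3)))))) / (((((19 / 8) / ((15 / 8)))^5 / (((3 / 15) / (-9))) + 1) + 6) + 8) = -1350000000 / 1253042649859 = -0.00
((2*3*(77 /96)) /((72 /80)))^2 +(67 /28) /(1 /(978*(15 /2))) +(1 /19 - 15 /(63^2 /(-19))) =84847989811 /4826304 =17580.32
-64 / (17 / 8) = -512 / 17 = -30.12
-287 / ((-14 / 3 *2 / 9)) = 1107 / 4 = 276.75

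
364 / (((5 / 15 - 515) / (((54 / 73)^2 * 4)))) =-1592136 / 1028497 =-1.55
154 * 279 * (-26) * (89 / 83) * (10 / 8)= -124279155 / 83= -1497339.22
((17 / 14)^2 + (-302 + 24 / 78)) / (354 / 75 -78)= 4.10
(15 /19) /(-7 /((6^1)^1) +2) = 18 /19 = 0.95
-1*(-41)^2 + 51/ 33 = -1679.45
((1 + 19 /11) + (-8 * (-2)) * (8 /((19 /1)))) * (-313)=-619114 /209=-2962.27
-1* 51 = -51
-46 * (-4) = 184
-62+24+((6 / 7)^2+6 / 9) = -5380 / 147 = -36.60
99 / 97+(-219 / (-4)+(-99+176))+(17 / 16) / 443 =91286229 / 687536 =132.77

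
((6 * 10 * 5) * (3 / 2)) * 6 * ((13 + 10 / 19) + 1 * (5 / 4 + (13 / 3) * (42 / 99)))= 9375675 / 209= 44859.69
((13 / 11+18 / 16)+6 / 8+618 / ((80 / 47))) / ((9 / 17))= 691.58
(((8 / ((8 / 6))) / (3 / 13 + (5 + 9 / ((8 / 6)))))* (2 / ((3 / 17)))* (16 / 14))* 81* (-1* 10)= -22913280 / 4361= -5254.13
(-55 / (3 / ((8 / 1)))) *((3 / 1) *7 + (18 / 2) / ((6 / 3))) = -3740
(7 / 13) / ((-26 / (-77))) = 539 / 338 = 1.59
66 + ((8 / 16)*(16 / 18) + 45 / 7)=4591 / 63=72.87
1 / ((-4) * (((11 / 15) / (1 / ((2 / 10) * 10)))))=-15 / 88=-0.17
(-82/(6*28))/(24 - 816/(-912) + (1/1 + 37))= -0.01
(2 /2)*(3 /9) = 1 /3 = 0.33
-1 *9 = -9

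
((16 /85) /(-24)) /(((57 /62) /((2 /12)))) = -62 /43605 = -0.00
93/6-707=-1383/2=-691.50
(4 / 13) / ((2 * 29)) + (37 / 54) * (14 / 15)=98453 / 152685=0.64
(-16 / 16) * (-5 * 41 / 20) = 41 / 4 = 10.25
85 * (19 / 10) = 323 / 2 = 161.50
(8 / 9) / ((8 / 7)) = 7 / 9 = 0.78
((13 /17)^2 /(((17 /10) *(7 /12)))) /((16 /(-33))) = -83655 /68782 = -1.22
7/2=3.50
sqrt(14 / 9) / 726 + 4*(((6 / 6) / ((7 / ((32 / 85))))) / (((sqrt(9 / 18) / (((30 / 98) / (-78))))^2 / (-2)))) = -640 / 48286511 + sqrt(14) / 2178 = 0.00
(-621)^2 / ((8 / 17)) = 6555897 / 8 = 819487.12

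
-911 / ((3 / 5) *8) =-4555 / 24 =-189.79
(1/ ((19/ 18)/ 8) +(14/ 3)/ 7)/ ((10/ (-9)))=-141/ 19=-7.42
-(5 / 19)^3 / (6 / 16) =-1000 / 20577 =-0.05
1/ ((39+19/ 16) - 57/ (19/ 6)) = 16/ 355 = 0.05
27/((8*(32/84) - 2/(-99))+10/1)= 18711/9056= 2.07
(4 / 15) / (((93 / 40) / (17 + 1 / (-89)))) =5376 / 2759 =1.95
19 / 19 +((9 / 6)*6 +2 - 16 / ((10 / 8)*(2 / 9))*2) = -516 / 5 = -103.20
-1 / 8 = -0.12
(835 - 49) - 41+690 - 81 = 1354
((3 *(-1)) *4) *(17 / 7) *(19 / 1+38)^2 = -662796 / 7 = -94685.14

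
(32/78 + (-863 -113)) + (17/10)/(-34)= -760999/780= -975.64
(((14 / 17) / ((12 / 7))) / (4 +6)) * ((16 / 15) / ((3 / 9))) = 196 / 1275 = 0.15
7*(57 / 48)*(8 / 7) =19 / 2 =9.50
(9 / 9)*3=3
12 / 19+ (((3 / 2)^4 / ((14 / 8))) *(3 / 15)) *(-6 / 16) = 8823 / 21280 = 0.41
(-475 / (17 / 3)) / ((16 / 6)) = -4275 / 136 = -31.43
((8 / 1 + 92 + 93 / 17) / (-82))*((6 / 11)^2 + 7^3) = -6770857 / 15334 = -441.56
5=5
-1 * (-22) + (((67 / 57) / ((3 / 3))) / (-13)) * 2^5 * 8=-850 / 741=-1.15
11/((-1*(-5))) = 11/5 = 2.20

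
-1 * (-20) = 20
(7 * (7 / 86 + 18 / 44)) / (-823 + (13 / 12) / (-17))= -331296 / 79419065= -0.00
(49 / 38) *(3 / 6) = 49 / 76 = 0.64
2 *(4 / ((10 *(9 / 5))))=4 / 9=0.44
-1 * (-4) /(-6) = -2 /3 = -0.67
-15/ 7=-2.14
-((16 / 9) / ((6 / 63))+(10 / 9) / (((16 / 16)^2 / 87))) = -346 / 3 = -115.33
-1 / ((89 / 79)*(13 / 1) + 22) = -79 / 2895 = -0.03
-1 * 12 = -12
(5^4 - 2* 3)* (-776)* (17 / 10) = -4082924 / 5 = -816584.80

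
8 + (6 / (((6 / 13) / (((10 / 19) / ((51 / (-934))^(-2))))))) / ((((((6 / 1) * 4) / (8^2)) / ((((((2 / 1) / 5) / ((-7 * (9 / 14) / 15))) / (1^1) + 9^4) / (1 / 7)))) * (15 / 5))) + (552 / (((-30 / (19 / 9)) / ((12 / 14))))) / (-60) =5489981313034 / 6526313325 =841.21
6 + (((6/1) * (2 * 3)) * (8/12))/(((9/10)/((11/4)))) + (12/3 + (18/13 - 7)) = 3031/39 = 77.72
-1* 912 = -912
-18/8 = -9/4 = -2.25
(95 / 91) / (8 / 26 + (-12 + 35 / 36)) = -3420 / 35119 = -0.10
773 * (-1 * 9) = -6957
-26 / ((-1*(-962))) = -1 / 37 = -0.03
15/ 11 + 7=92/ 11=8.36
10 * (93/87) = 310/29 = 10.69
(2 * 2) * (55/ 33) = 20/ 3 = 6.67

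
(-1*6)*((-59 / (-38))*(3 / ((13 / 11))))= -5841 / 247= -23.65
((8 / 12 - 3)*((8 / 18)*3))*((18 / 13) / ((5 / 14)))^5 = -3161682284544 / 1160290625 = -2724.91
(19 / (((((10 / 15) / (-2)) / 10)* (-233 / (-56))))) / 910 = -456 / 3029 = -0.15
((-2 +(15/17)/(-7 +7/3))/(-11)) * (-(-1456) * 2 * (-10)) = -1083680/187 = -5795.08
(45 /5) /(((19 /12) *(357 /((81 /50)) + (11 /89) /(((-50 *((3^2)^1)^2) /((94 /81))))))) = 0.03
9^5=59049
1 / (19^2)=1 / 361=0.00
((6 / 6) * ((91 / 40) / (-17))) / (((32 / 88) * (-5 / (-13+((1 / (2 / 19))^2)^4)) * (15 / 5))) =5666847757571 / 3481600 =1627656.18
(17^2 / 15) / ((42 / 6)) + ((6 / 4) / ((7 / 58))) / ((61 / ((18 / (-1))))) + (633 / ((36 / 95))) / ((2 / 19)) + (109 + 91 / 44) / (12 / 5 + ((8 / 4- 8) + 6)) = 5979965513 / 375760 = 15914.32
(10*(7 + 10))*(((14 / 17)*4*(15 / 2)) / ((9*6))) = 700 / 9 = 77.78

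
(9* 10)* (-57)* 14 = -71820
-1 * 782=-782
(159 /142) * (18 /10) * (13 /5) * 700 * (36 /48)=390663 /142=2751.15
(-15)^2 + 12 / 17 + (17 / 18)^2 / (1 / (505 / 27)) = 242.39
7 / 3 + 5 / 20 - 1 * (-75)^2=-67469 / 12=-5622.42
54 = 54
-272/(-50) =136/25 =5.44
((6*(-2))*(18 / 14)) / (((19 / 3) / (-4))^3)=186624 / 48013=3.89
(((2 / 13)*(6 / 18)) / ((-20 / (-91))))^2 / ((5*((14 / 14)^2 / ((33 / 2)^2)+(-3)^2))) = 5929 / 4902500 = 0.00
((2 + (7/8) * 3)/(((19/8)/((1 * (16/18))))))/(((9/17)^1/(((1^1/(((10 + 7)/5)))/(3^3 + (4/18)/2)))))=370/10431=0.04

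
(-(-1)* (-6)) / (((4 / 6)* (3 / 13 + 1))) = -117 / 16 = -7.31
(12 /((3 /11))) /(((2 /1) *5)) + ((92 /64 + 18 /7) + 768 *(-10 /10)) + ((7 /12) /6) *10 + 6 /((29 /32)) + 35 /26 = -1426298863 /1900080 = -750.65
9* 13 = 117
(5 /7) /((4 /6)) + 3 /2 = 2.57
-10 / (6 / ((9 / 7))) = -15 / 7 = -2.14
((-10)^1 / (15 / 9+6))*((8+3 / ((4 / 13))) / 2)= -1065 / 92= -11.58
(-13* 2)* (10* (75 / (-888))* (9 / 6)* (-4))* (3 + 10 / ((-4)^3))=-374.68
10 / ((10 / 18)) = 18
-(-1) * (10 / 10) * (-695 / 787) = -695 / 787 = -0.88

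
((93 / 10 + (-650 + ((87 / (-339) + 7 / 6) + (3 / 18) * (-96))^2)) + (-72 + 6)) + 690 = 484983191 / 2298420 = 211.01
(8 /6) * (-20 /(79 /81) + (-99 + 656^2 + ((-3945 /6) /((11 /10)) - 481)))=1491682876 /2607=572183.69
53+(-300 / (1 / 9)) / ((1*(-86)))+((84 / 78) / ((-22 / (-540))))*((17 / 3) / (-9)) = 67.75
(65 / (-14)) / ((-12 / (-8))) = -65 / 21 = -3.10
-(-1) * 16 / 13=16 / 13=1.23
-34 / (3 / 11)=-374 / 3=-124.67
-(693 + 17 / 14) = -9719 / 14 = -694.21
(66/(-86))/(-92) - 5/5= -0.99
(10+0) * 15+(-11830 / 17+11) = -9093 / 17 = -534.88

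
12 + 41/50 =641/50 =12.82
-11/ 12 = -0.92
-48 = -48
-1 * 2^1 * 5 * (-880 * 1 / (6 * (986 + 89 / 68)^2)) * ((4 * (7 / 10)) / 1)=8138240 / 1931732901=0.00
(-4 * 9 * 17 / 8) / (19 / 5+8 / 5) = -85 / 6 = -14.17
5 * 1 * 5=25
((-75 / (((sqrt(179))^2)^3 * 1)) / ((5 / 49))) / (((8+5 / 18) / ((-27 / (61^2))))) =357210 / 3179838266431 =0.00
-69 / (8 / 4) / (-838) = 69 / 1676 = 0.04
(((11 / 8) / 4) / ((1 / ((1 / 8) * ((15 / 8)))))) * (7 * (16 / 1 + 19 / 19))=19635 / 2048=9.59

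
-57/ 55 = -1.04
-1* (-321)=321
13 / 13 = 1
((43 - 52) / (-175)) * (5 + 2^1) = 9 / 25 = 0.36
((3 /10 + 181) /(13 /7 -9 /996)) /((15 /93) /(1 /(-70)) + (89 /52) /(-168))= -570529692096 /65721209525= -8.68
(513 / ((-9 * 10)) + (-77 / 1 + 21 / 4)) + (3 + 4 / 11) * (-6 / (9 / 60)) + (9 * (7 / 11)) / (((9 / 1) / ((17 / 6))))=-138727 / 660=-210.19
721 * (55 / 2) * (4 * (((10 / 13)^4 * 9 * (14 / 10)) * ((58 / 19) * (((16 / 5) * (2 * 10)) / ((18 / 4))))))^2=3427046040535040000000 / 294478790281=11637666798.57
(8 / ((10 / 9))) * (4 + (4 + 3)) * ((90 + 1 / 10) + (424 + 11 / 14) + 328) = 11682396 / 175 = 66756.55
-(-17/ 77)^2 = -289/ 5929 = -0.05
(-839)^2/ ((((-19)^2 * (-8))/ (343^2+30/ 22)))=-455491088917/ 15884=-28676094.74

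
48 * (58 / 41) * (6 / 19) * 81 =1353024 / 779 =1736.87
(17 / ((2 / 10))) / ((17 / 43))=215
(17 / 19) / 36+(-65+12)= -36235 / 684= -52.98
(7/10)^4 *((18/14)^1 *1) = 3087/10000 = 0.31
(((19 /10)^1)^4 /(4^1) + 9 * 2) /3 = 850321 /120000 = 7.09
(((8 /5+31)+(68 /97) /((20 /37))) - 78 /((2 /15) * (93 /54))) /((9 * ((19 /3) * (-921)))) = 306494 /52619493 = 0.01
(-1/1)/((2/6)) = -3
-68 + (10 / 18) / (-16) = -9797 / 144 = -68.03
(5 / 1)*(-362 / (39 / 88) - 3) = -159865 / 39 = -4099.10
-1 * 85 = -85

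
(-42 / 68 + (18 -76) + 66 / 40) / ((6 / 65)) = -617.15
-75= -75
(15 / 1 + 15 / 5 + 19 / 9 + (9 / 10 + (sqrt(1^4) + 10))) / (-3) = -10.67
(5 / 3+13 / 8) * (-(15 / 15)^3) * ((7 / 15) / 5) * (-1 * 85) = 9401 / 360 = 26.11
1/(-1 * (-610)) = 1/610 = 0.00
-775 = -775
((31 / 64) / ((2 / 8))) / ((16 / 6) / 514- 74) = -23901 / 912800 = -0.03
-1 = -1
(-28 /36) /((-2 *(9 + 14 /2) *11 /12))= 7 /264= 0.03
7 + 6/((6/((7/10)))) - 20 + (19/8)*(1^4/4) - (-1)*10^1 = -273/160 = -1.71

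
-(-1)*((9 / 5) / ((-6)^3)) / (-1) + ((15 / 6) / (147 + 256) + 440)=21279103 / 48360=440.01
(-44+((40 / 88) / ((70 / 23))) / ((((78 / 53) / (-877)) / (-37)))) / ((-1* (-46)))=39026803 / 552552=70.63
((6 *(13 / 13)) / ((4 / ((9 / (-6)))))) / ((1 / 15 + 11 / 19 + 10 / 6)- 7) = 2565 / 5344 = 0.48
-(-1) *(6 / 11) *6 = 36 / 11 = 3.27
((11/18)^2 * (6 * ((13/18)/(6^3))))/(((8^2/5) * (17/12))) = 7865/19035648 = 0.00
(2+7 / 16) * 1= 39 / 16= 2.44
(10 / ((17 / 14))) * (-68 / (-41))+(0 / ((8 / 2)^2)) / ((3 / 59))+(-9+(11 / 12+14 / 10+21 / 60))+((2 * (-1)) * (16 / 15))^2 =109559 / 9225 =11.88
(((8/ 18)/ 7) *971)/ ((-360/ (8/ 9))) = -3884/ 25515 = -0.15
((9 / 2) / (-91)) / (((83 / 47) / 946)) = -200079 / 7553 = -26.49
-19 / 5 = -3.80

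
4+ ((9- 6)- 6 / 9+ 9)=46 / 3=15.33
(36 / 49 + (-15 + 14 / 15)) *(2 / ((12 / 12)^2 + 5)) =-9799 / 2205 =-4.44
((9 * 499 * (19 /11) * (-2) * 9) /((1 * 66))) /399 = -4491 /847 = -5.30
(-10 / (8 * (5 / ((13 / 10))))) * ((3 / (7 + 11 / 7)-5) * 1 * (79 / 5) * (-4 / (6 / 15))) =-238.78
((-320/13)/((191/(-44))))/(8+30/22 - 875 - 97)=-154880/26292487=-0.01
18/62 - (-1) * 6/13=303/403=0.75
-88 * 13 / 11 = -104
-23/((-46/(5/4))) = 5/8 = 0.62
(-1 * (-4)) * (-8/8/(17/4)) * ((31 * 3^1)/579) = -496/3281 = -0.15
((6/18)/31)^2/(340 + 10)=0.00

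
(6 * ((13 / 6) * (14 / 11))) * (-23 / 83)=-4186 / 913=-4.58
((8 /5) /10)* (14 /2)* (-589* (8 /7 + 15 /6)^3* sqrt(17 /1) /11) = -78131439* sqrt(17) /26950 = -11953.40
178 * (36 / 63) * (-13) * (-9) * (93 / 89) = 87048 / 7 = 12435.43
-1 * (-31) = 31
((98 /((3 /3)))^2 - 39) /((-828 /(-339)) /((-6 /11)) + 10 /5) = -216169 /56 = -3860.16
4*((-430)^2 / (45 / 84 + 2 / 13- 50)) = -269214400 / 17949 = -14998.85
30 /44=15 /22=0.68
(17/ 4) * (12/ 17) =3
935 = 935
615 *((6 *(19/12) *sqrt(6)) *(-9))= -105165 *sqrt(6)/2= -128800.29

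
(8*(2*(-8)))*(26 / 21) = -3328 / 21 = -158.48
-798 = -798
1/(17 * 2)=1/34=0.03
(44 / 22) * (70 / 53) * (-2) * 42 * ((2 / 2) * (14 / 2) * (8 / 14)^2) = -26880 / 53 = -507.17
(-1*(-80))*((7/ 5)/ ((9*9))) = 112/ 81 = 1.38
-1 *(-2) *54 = 108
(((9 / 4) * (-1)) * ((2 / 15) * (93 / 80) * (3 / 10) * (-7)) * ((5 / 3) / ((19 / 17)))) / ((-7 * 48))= -1581 / 486400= -0.00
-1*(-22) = 22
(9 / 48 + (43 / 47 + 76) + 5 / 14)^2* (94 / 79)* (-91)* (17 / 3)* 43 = -1579946124933527 / 9980544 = -158302606.04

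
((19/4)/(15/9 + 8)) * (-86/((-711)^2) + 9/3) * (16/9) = 115252252/43980327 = 2.62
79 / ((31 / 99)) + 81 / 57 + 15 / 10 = 300639 / 1178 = 255.21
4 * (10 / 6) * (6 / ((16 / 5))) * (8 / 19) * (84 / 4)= 2100 / 19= 110.53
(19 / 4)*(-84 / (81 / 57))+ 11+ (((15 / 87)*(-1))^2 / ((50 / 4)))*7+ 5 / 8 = -16296731 / 60552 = -269.14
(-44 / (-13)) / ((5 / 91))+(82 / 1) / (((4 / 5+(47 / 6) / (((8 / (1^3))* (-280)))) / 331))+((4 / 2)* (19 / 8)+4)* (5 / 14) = 2923850889 / 85640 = 34141.18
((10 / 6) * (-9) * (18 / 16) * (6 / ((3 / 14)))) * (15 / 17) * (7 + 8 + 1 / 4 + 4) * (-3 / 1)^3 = 29469825 / 136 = 216689.89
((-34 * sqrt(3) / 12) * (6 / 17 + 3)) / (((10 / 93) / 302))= -266817 * sqrt(3) / 10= -46214.06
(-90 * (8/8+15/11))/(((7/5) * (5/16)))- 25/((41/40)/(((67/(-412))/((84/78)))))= -156911495/325171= -482.55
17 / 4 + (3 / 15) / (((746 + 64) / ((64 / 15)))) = 516503 / 121500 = 4.25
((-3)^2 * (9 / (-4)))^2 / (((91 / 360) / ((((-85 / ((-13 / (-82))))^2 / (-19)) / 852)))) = -1195272318375 / 41492542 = -28806.92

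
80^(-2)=1 / 6400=0.00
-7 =-7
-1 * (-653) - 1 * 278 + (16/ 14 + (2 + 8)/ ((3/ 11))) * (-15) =-1345/ 7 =-192.14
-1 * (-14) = 14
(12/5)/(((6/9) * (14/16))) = 4.11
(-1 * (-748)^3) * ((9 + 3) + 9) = 8788688832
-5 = -5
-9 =-9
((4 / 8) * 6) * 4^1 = 12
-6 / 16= -3 / 8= -0.38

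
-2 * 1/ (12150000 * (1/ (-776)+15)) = -97/ 8838365625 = -0.00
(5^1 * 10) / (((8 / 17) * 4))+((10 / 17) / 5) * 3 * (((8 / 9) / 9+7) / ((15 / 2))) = 592585 / 22032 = 26.90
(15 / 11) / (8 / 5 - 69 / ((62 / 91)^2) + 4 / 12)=-864900 / 93052949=-0.01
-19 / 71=-0.27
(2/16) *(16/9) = 2/9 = 0.22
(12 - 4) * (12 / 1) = 96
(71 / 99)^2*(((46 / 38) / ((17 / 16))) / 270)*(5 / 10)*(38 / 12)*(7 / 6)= 811601 / 202439655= 0.00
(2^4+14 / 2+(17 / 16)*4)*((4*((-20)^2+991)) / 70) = 151619 / 70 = 2165.99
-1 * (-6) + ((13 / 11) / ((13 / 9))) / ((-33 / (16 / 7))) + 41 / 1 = 39761 / 847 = 46.94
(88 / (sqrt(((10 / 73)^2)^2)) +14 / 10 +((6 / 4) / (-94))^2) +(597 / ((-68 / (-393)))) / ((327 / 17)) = 4870.29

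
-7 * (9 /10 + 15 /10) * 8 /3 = -224 /5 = -44.80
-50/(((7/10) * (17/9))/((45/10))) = -170.17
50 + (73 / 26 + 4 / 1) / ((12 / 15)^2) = 25225 / 416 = 60.64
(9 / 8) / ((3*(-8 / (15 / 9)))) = -5 / 64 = -0.08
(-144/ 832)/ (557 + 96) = -9/ 33956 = -0.00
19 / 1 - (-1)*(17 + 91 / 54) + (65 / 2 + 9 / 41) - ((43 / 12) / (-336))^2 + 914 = 656143046623 / 666537984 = 984.40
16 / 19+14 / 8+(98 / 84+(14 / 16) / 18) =10417 / 2736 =3.81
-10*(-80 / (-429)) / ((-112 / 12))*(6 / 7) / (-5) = -240 / 7007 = -0.03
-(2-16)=14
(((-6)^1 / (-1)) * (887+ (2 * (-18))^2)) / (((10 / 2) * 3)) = 4366 / 5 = 873.20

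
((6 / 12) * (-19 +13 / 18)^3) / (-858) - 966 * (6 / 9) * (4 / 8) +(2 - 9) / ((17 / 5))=-54527093495 / 170131104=-320.50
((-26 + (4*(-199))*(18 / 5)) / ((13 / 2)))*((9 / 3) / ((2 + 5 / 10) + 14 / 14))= -381.31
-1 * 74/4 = -37/2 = -18.50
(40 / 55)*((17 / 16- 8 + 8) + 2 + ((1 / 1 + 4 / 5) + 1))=469 / 110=4.26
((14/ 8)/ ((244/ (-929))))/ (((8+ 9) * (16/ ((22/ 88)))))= -6503/ 1061888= -0.01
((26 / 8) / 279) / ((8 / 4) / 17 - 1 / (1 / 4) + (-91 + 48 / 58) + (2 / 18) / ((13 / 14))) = -83317 / 671865604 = -0.00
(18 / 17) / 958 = 9 / 8143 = 0.00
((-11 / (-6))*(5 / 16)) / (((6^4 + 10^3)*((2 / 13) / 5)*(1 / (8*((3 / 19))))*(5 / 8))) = 715 / 43624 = 0.02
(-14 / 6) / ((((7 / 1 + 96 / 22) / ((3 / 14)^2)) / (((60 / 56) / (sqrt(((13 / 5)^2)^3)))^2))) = -928125 / 26489527792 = -0.00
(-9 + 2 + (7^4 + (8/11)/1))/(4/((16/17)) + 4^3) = 105368/3003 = 35.09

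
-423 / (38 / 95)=-2115 / 2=-1057.50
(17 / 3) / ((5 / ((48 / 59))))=272 / 295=0.92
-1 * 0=0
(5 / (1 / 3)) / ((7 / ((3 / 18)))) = 5 / 14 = 0.36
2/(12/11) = 11/6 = 1.83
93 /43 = 2.16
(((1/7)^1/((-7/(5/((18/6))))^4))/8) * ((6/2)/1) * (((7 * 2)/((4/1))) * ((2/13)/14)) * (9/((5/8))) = 125/1310946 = 0.00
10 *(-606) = -6060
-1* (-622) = 622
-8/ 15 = -0.53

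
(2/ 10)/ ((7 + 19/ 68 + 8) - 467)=-68/ 153585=-0.00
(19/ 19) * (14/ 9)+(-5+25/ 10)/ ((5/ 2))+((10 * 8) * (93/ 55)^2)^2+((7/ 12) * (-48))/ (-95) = 3274725699011/ 62590275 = 52320.04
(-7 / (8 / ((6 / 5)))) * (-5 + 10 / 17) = 315 / 68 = 4.63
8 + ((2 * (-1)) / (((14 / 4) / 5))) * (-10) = 256 / 7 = 36.57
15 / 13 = 1.15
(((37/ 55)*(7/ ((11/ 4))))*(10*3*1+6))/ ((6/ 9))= 55944/ 605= 92.47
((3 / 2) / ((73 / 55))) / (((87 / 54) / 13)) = 19305 / 2117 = 9.12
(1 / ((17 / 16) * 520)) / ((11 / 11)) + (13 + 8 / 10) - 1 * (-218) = 256141 / 1105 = 231.80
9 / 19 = 0.47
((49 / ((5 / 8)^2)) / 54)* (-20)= -6272 / 135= -46.46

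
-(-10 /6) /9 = 5 /27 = 0.19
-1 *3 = -3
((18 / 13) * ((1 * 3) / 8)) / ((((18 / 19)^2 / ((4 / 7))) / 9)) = 1083 / 364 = 2.98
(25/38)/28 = 25/1064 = 0.02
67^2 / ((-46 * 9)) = -4489 / 414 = -10.84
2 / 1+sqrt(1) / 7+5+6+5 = 18.14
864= 864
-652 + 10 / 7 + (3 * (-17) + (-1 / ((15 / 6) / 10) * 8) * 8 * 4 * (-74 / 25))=407657 / 175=2329.47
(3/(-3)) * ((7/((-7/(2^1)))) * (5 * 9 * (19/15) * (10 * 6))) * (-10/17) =-4023.53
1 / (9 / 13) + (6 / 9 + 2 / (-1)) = 1 / 9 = 0.11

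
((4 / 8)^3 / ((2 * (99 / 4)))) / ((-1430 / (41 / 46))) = -41 / 26048880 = -0.00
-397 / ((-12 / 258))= 17071 / 2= 8535.50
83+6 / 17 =1417 / 17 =83.35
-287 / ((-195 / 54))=5166 / 65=79.48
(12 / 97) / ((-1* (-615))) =4 / 19885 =0.00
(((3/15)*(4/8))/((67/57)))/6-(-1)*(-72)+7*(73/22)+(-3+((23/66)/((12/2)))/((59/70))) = -404571701/7826940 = -51.69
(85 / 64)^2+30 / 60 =9273 / 4096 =2.26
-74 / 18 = -37 / 9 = -4.11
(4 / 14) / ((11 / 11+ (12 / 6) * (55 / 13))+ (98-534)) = -26 / 38815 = -0.00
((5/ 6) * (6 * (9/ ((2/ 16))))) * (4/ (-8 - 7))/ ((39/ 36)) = -1152/ 13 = -88.62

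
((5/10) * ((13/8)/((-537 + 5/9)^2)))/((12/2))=351/745906688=0.00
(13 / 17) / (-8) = -13 / 136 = -0.10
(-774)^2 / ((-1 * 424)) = -1412.92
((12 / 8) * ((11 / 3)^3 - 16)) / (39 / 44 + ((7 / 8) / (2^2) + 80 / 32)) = 158224 / 11421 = 13.85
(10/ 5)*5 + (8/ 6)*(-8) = -2/ 3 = -0.67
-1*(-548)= 548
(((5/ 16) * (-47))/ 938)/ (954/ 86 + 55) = -10105/ 42652736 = -0.00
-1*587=-587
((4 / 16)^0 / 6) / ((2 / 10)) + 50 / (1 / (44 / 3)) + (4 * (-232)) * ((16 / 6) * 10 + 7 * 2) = -74009 / 2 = -37004.50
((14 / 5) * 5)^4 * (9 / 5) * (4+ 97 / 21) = 2979984 / 5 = 595996.80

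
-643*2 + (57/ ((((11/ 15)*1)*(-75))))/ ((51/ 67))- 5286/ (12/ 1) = -3231101/ 1870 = -1727.86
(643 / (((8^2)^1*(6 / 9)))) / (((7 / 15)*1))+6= 34311 / 896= 38.29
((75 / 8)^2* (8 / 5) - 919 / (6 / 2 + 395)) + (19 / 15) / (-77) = 254299597 / 1838760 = 138.30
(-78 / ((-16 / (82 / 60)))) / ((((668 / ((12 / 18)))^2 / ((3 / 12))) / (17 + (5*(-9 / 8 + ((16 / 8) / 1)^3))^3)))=1232152623 / 18277335040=0.07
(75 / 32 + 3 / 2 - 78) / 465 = -791 / 4960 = -0.16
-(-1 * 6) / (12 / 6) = 3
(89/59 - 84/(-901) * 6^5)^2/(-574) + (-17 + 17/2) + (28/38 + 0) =-14287483831072170/15409519719293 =-927.19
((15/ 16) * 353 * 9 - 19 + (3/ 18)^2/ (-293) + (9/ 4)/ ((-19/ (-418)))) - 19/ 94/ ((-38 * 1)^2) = 113369101417/ 37677456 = 3008.94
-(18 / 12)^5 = -243 / 32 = -7.59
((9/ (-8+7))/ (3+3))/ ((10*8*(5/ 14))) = -21/ 400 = -0.05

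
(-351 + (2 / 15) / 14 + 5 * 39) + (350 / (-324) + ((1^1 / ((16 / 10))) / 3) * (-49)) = -167.28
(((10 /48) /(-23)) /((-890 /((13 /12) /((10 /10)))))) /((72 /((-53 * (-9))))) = 689 /9432576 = 0.00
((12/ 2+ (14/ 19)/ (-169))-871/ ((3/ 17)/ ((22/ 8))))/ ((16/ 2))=-522767023/ 308256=-1695.89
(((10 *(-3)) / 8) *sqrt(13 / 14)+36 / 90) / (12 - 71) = 0.05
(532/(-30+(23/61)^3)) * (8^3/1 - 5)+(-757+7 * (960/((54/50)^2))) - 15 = -6635971398040/1651734909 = -4017.58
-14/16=-7/8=-0.88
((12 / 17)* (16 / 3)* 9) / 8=72 / 17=4.24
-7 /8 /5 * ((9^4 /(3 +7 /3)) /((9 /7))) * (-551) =59046813 /640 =92260.65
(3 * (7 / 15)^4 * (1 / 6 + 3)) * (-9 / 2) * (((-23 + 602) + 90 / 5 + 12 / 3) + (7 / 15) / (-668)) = -274718211047 / 225450000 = -1218.53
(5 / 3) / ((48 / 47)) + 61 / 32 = 1019 / 288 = 3.54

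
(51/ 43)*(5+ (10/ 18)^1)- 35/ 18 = 4.64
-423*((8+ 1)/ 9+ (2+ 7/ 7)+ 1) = -2115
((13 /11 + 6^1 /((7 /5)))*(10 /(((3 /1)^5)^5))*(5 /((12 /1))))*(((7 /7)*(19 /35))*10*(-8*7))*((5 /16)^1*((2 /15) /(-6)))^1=199975 /3523026038063994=0.00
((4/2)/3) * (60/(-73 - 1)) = -20/37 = -0.54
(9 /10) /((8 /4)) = 9 /20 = 0.45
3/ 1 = 3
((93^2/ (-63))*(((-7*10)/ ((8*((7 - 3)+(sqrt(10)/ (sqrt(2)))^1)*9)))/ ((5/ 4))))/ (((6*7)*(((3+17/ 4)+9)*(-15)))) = -7688/ 2027025+1922*sqrt(5)/ 2027025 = -0.00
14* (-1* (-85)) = 1190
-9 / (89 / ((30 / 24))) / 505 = -9 / 35956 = -0.00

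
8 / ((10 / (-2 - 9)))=-44 / 5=-8.80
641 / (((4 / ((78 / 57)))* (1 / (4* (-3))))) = -49998 / 19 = -2631.47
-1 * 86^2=-7396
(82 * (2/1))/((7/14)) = 328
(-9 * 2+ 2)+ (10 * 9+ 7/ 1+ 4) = 85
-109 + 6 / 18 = -326 / 3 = -108.67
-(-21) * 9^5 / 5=1240029 / 5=248005.80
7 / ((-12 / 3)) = -7 / 4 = -1.75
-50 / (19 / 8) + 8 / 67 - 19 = -50835 / 1273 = -39.93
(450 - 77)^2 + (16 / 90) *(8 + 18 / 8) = 6260887 / 45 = 139130.82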